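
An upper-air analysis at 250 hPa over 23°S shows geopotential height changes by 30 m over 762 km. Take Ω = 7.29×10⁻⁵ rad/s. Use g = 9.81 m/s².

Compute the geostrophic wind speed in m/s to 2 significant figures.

6.8 m/s

Coriolis parameter at 23°S:
f = 2Ω sin φ = 2 × 7.29×10⁻⁵ × sin 23° = 5.70×10⁻⁵ s⁻¹
Height gradient: |∂Z/∂n| = 30 m / 762000 m = 3.94×10⁻⁵
On a pressure surface, geostrophic balance gives V_g = (g/f)|∂Z/∂n|:
V_g = 9.81 × 3.94×10⁻⁵ / 5.70×10⁻⁵ = 6.78 m/s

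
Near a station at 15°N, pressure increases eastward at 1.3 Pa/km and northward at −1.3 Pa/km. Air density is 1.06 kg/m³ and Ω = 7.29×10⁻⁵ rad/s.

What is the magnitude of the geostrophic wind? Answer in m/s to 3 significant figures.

Coriolis parameter at 15°N:
f = 2Ω sin φ = 2 × 7.29×10⁻⁵ × sin 15° = 3.77×10⁻⁵ s⁻¹
Component geostrophic relations (x east, y north):
u_g = −(1/(fρ)) ∂P/∂y,  v_g = (1/(fρ)) ∂P/∂x
u_g = −(−1.3×10⁻³)/(3.77×10⁻⁵ × 1.06) = 32.5 m/s;  v_g = (1.3×10⁻³)/(3.77×10⁻⁵ × 1.06) = 32.5 m/s
|V_g| = √(u_g² + v_g²) = 46.0 m/s

46.0 m/s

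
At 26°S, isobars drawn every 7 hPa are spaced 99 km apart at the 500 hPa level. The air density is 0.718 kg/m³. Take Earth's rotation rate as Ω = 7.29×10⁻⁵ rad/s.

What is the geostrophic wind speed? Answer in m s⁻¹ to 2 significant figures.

150 m s⁻¹

Coriolis parameter at 26°S:
f = 2Ω sin φ = 2 × 7.29×10⁻⁵ × sin 26° = 6.39×10⁻⁵ s⁻¹
Pressure gradient: |∂P/∂n| = 700 Pa / 99000 m = 7.07×10⁻³ Pa/m
Geostrophic balance (pressure-gradient force = Coriolis force):
V_g = (1/(fρ)) |∂P/∂n| = 7.07×10⁻³ / (6.39×10⁻⁵ × 0.718) = 154 m/s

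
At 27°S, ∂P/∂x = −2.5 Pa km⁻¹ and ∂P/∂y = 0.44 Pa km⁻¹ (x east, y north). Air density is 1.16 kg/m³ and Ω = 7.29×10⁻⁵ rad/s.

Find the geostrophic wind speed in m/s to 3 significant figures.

Coriolis parameter at 27°S:
f = 2Ω sin φ = 2 × 7.29×10⁻⁵ × sin 27° = 6.62×10⁻⁵ s⁻¹
In the Southern Hemisphere f is negative: f = −6.62×10⁻⁵ s⁻¹.
Component geostrophic relations (x east, y north):
u_g = −(1/(fρ)) ∂P/∂y,  v_g = (1/(fρ)) ∂P/∂x
u_g = −(0.44×10⁻³)/(−6.62×10⁻⁵ × 1.16) = 5.73 m/s;  v_g = (−2.5×10⁻³)/(−6.62×10⁻⁵ × 1.16) = 32.6 m/s
|V_g| = √(u_g² + v_g²) = 33.1 m/s

33.1 m/s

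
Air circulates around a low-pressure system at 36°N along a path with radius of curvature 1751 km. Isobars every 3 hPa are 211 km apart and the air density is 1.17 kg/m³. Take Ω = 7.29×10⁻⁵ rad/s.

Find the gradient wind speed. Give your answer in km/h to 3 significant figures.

47.0 km/h

Coriolis parameter at 36°N:
f = 2Ω sin φ = 2 × 7.29×10⁻⁵ × sin 36° = 8.57×10⁻⁵ s⁻¹
Pressure gradient: |∂P/∂n| = 300 Pa / 211000 m = 1.42×10⁻³ Pa/m
Geostrophic speed: V_g = |∂P/∂n|/(fρ) = 1.42×10⁻³/(8.57×10⁻⁵ × 1.17) = 14.2 m/s
Around a low, centrifugal force acts outward with Coriolis, so pressure-gradient force balances both:
(1/ρ)|∂P/∂n| = fV + V²/R  →  V² + fR·V − fR·V_g = 0
With fR = 8.57×10⁻⁵ × 1751×10³ m = 150 m/s:
V = [−fR + √((fR)² + 4 fR V_g)]/2 = [−150 + √(150² + 4×150×14.2)]/2 = 13 m/s
Subgeostrophic (V < V_g = 14.2 m/s), as expected around a low.
Converting: 13 m/s × 3.6 = 47.0 km/h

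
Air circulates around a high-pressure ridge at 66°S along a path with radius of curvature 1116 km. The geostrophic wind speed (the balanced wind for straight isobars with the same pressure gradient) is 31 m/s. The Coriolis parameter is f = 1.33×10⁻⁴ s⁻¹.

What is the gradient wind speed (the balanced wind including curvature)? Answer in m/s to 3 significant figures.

Around a high, pressure-gradient force acts outward with centrifugal, so Coriolis balances both:
fV = (1/ρ)|∂P/∂n| + V²/R  →  V² − fR·V + fR·V_g = 0
With fR = 1.33×10⁻⁴ × 1116×10³ m = 148 m/s:
V = [fR − √((fR)² − 4 fR V_g)]/2 = [148 − √(148² − 4×148×31)]/2 = 44.1 m/s
Supergeostrophic (V > V_g = 31 m/s), as expected around a high.

44.1 m/s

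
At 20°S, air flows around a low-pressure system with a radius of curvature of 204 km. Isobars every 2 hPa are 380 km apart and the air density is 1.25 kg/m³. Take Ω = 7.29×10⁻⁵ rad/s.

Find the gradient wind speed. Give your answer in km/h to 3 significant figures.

19.7 km/h

Coriolis parameter at 20°S:
f = 2Ω sin φ = 2 × 7.29×10⁻⁵ × sin 20° = 4.99×10⁻⁵ s⁻¹
Pressure gradient: |∂P/∂n| = 200 Pa / 380000 m = 5.26×10⁻⁴ Pa/m
Geostrophic speed: V_g = |∂P/∂n|/(fρ) = 5.26×10⁻⁴/(4.99×10⁻⁵ × 1.25) = 8.44 m/s
Around a low, centrifugal force acts outward with Coriolis, so pressure-gradient force balances both:
(1/ρ)|∂P/∂n| = fV + V²/R  →  V² + fR·V − fR·V_g = 0
With fR = 4.99×10⁻⁵ × 204×10³ m = 10.2 m/s:
V = [−fR + √((fR)² + 4 fR V_g)]/2 = [−10.2 + √(10.2² + 4×10.2×8.44)]/2 = 5.49 m/s
Subgeostrophic (V < V_g = 8.44 m/s), as expected around a low.
Converting: 5.49 m/s × 3.6 = 19.7 km/h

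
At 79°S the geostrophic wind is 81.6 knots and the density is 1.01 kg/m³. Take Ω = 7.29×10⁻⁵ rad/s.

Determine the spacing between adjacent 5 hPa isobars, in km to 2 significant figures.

Coriolis parameter at 79°S:
f = 2Ω sin φ = 2 × 7.29×10⁻⁵ × sin 79° = 1.43×10⁻⁴ s⁻¹
Wind speed in SI: 81.6 knots = 42.0 m/s
Geostrophic balance rearranged: |∂P/∂n| = f ρ V_g
|∂P/∂n| = 1.43×10⁻⁴ × 1.01 × 42.0 = 6.07×10⁻³ Pa/m
Isobar spacing: Δn = ΔP/|∂P/∂n| = 500 Pa / 6.07×10⁻³ Pa/m = 82398 m ≈ 82 km

82 km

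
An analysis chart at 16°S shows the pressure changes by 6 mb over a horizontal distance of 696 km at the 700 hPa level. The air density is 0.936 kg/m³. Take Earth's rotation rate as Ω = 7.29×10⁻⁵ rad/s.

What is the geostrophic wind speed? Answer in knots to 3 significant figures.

44.5 knots

Coriolis parameter at 16°S:
f = 2Ω sin φ = 2 × 7.29×10⁻⁵ × sin 16° = 4.02×10⁻⁵ s⁻¹
Pressure gradient: |∂P/∂n| = 600 Pa / 696000 m = 8.62×10⁻⁴ Pa/m
Geostrophic balance (pressure-gradient force = Coriolis force):
V_g = (1/(fρ)) |∂P/∂n| = 8.62×10⁻⁴ / (4.02×10⁻⁵ × 0.936) = 22.9 m/s
Converting: 22.9 m/s × 1.944 = 44.5 knots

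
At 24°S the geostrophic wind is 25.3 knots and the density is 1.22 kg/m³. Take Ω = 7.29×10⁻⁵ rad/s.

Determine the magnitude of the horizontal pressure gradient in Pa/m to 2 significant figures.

Coriolis parameter at 24°S:
f = 2Ω sin φ = 2 × 7.29×10⁻⁵ × sin 24° = 5.93×10⁻⁵ s⁻¹
Wind speed in SI: 25.3 knots = 13.0 m/s
Geostrophic balance rearranged: |∂P/∂n| = f ρ V_g
|∂P/∂n| = 5.93×10⁻⁵ × 1.22 × 13.0 = 9.42×10⁻⁴ Pa/m

9.4×10⁻⁴ Pa/m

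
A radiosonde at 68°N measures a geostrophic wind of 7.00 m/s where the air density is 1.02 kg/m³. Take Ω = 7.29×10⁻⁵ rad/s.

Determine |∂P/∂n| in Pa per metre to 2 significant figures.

9.7×10⁻⁴ Pa/m

Coriolis parameter at 68°N:
f = 2Ω sin φ = 2 × 7.29×10⁻⁵ × sin 68° = 1.35×10⁻⁴ s⁻¹
Geostrophic balance rearranged: |∂P/∂n| = f ρ V_g
|∂P/∂n| = 1.35×10⁻⁴ × 1.02 × 7.00 = 9.65×10⁻⁴ Pa/m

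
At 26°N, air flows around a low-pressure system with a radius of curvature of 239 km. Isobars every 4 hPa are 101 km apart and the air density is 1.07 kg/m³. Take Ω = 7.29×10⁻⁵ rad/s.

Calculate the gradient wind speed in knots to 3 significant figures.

Coriolis parameter at 26°N:
f = 2Ω sin φ = 2 × 7.29×10⁻⁵ × sin 26° = 6.39×10⁻⁵ s⁻¹
Pressure gradient: |∂P/∂n| = 400 Pa / 101000 m = 3.96×10⁻³ Pa/m
Geostrophic speed: V_g = |∂P/∂n|/(fρ) = 3.96×10⁻³/(6.39×10⁻⁵ × 1.07) = 57.9 m/s
Around a low, centrifugal force acts outward with Coriolis, so pressure-gradient force balances both:
(1/ρ)|∂P/∂n| = fV + V²/R  →  V² + fR·V − fR·V_g = 0
With fR = 6.39×10⁻⁵ × 239×10³ m = 15.3 m/s:
V = [−fR + √((fR)² + 4 fR V_g)]/2 = [−15.3 + √(15.3² + 4×15.3×57.9)]/2 = 23.1 m/s
Subgeostrophic (V < V_g = 57.9 m/s), as expected around a low.
Converting: 23.1 m/s × 1.944 = 44.8 knots

44.8 knots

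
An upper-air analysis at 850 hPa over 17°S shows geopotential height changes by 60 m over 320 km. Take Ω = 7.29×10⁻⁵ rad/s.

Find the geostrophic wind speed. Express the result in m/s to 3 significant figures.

Coriolis parameter at 17°S:
f = 2Ω sin φ = 2 × 7.29×10⁻⁵ × sin 17° = 4.26×10⁻⁵ s⁻¹
Height gradient: |∂Z/∂n| = 60 m / 320000 m = 1.88×10⁻⁴
On a pressure surface, geostrophic balance gives V_g = (g/f)|∂Z/∂n|:
V_g = 9.81 × 1.88×10⁻⁴ / 4.26×10⁻⁵ = 43.1 m/s

43.1 m/s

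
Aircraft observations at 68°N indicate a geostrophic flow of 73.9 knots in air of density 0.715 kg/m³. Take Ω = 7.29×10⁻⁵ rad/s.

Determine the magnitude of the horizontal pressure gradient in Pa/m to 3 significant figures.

3.67×10⁻³ Pa/m

Coriolis parameter at 68°N:
f = 2Ω sin φ = 2 × 7.29×10⁻⁵ × sin 68° = 1.35×10⁻⁴ s⁻¹
Wind speed in SI: 73.9 knots = 38.0 m/s
Geostrophic balance rearranged: |∂P/∂n| = f ρ V_g
|∂P/∂n| = 1.35×10⁻⁴ × 0.715 × 38.0 = 3.67×10⁻³ Pa/m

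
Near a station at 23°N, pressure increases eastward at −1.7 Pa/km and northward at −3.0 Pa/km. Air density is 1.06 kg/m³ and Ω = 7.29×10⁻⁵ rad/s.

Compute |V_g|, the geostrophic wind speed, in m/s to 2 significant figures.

Coriolis parameter at 23°N:
f = 2Ω sin φ = 2 × 7.29×10⁻⁵ × sin 23° = 5.70×10⁻⁵ s⁻¹
Component geostrophic relations (x east, y north):
u_g = −(1/(fρ)) ∂P/∂y,  v_g = (1/(fρ)) ∂P/∂x
u_g = −(−3.0×10⁻³)/(5.70×10⁻⁵ × 1.06) = 49.7 m/s;  v_g = (−1.7×10⁻³)/(5.70×10⁻⁵ × 1.06) = −28.2 m/s
|V_g| = √(u_g² + v_g²) = 57.1 m/s

57 m/s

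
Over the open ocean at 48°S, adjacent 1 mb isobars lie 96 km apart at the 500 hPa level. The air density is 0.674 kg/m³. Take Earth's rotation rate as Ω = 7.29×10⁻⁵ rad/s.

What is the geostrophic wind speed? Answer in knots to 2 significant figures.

28 knots

Coriolis parameter at 48°S:
f = 2Ω sin φ = 2 × 7.29×10⁻⁵ × sin 48° = 1.08×10⁻⁴ s⁻¹
Pressure gradient: |∂P/∂n| = 100 Pa / 96000 m = 1.04×10⁻³ Pa/m
Geostrophic balance (pressure-gradient force = Coriolis force):
V_g = (1/(fρ)) |∂P/∂n| = 1.04×10⁻³ / (1.08×10⁻⁴ × 0.674) = 14.3 m/s
Converting: 14.3 m/s × 1.944 = 28 knots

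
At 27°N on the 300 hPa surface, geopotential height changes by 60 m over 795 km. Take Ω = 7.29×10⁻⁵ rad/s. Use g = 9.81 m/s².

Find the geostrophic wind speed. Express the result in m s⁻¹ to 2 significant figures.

11 m s⁻¹

Coriolis parameter at 27°N:
f = 2Ω sin φ = 2 × 7.29×10⁻⁵ × sin 27° = 6.62×10⁻⁵ s⁻¹
Height gradient: |∂Z/∂n| = 60 m / 795000 m = 7.55×10⁻⁵
On a pressure surface, geostrophic balance gives V_g = (g/f)|∂Z/∂n|:
V_g = 9.81 × 7.55×10⁻⁵ / 6.62×10⁻⁵ = 11.2 m/s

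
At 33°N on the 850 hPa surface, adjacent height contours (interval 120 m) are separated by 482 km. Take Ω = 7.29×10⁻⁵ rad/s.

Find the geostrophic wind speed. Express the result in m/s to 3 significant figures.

Coriolis parameter at 33°N:
f = 2Ω sin φ = 2 × 7.29×10⁻⁵ × sin 33° = 7.94×10⁻⁵ s⁻¹
Height gradient: |∂Z/∂n| = 120 m / 482000 m = 2.49×10⁻⁴
On a pressure surface, geostrophic balance gives V_g = (g/f)|∂Z/∂n|:
V_g = 9.81 × 2.49×10⁻⁴ / 7.94×10⁻⁵ = 30.8 m/s

30.8 m/s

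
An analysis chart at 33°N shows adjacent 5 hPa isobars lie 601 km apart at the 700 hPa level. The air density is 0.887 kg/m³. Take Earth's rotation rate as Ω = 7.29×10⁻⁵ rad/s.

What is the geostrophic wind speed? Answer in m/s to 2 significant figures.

12 m/s

Coriolis parameter at 33°N:
f = 2Ω sin φ = 2 × 7.29×10⁻⁵ × sin 33° = 7.94×10⁻⁵ s⁻¹
Pressure gradient: |∂P/∂n| = 500 Pa / 601000 m = 8.32×10⁻⁴ Pa/m
Geostrophic balance (pressure-gradient force = Coriolis force):
V_g = (1/(fρ)) |∂P/∂n| = 8.32×10⁻⁴ / (7.94×10⁻⁵ × 0.887) = 11.8 m/s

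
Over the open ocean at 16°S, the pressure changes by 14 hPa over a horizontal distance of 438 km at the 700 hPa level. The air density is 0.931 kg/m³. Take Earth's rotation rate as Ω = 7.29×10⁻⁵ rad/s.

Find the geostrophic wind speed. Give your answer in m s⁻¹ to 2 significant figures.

85 m s⁻¹

Coriolis parameter at 16°S:
f = 2Ω sin φ = 2 × 7.29×10⁻⁵ × sin 16° = 4.02×10⁻⁵ s⁻¹
Pressure gradient: |∂P/∂n| = 1400 Pa / 438000 m = 3.20×10⁻³ Pa/m
Geostrophic balance (pressure-gradient force = Coriolis force):
V_g = (1/(fρ)) |∂P/∂n| = 3.20×10⁻³ / (4.02×10⁻⁵ × 0.931) = 85.4 m/s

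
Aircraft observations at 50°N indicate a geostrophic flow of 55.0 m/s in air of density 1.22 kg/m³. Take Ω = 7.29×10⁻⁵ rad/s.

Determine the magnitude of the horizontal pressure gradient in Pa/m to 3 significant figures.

Coriolis parameter at 50°N:
f = 2Ω sin φ = 2 × 7.29×10⁻⁵ × sin 50° = 1.12×10⁻⁴ s⁻¹
Geostrophic balance rearranged: |∂P/∂n| = f ρ V_g
|∂P/∂n| = 1.12×10⁻⁴ × 1.22 × 55.0 = 7.49×10⁻³ Pa/m

7.49×10⁻³ Pa/m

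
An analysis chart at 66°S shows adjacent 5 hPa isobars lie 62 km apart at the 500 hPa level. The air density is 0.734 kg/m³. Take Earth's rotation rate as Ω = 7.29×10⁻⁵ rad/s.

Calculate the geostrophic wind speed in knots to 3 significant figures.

Coriolis parameter at 66°S:
f = 2Ω sin φ = 2 × 7.29×10⁻⁵ × sin 66° = 1.33×10⁻⁴ s⁻¹
Pressure gradient: |∂P/∂n| = 500 Pa / 62000 m = 8.06×10⁻³ Pa/m
Geostrophic balance (pressure-gradient force = Coriolis force):
V_g = (1/(fρ)) |∂P/∂n| = 8.06×10⁻³ / (1.33×10⁻⁴ × 0.734) = 82.5 m/s
Converting: 82.5 m/s × 1.944 = 160 knots

160 knots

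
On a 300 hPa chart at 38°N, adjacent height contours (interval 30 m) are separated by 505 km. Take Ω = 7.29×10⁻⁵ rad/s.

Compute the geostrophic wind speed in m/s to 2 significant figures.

6.5 m/s

Coriolis parameter at 38°N:
f = 2Ω sin φ = 2 × 7.29×10⁻⁵ × sin 38° = 8.98×10⁻⁵ s⁻¹
Height gradient: |∂Z/∂n| = 30 m / 505000 m = 5.94×10⁻⁵
On a pressure surface, geostrophic balance gives V_g = (g/f)|∂Z/∂n|:
V_g = 9.81 × 5.94×10⁻⁵ / 8.98×10⁻⁵ = 6.49 m/s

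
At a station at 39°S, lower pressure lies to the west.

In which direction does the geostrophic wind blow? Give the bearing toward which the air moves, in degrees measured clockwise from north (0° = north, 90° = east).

180°

The pressure-gradient force points toward the west (bearing 270°).
Geostrophic balance: in the Southern Hemisphere the Coriolis force deflects motion to the left, so the geostrophic wind blows 90° to the left of the pressure-gradient force (low pressure on the right).
Rotating 270° by 90° counterclockwise gives 180° — the wind blows toward the south.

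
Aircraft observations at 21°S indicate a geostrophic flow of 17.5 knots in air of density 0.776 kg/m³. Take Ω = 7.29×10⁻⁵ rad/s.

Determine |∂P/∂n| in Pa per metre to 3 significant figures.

Coriolis parameter at 21°S:
f = 2Ω sin φ = 2 × 7.29×10⁻⁵ × sin 21° = 5.23×10⁻⁵ s⁻¹
Wind speed in SI: 17.5 knots = 9.00 m/s
Geostrophic balance rearranged: |∂P/∂n| = f ρ V_g
|∂P/∂n| = 5.23×10⁻⁵ × 0.776 × 9.00 = 3.65×10⁻⁴ Pa/m

3.65×10⁻⁴ Pa/m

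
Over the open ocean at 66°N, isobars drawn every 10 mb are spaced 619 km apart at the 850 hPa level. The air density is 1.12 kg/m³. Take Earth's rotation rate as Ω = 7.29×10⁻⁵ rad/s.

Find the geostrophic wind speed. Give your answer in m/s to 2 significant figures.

Coriolis parameter at 66°N:
f = 2Ω sin φ = 2 × 7.29×10⁻⁵ × sin 66° = 1.33×10⁻⁴ s⁻¹
Pressure gradient: |∂P/∂n| = 1000 Pa / 619000 m = 1.62×10⁻³ Pa/m
Geostrophic balance (pressure-gradient force = Coriolis force):
V_g = (1/(fρ)) |∂P/∂n| = 1.62×10⁻³ / (1.33×10⁻⁴ × 1.12) = 10.8 m/s

11 m/s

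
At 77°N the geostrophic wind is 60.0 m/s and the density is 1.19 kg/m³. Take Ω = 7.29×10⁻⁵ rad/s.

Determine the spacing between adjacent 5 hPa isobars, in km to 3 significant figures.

49.3 km

Coriolis parameter at 77°N:
f = 2Ω sin φ = 2 × 7.29×10⁻⁵ × sin 77° = 1.42×10⁻⁴ s⁻¹
Geostrophic balance rearranged: |∂P/∂n| = f ρ V_g
|∂P/∂n| = 1.42×10⁻⁴ × 1.19 × 60.0 = 1.01×10⁻² Pa/m
Isobar spacing: Δn = ΔP/|∂P/∂n| = 500 Pa / 1.01×10⁻² Pa/m = 49294 m ≈ 49.3 km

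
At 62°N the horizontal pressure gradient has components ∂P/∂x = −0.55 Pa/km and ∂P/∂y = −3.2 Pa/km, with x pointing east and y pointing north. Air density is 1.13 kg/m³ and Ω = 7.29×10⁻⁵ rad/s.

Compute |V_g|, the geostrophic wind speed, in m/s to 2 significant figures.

Coriolis parameter at 62°N:
f = 2Ω sin φ = 2 × 7.29×10⁻⁵ × sin 62° = 1.29×10⁻⁴ s⁻¹
Component geostrophic relations (x east, y north):
u_g = −(1/(fρ)) ∂P/∂y,  v_g = (1/(fρ)) ∂P/∂x
u_g = −(−3.2×10⁻³)/(1.29×10⁻⁴ × 1.13) = 22.0 m/s;  v_g = (−0.55×10⁻³)/(1.29×10⁻⁴ × 1.13) = −3.78 m/s
|V_g| = √(u_g² + v_g²) = 22.3 m/s

22 m/s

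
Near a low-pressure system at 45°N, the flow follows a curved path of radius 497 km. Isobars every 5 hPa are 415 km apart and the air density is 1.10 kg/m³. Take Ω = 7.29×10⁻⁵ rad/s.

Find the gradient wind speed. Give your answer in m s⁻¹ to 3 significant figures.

Coriolis parameter at 45°N:
f = 2Ω sin φ = 2 × 7.29×10⁻⁵ × sin 45° = 1.03×10⁻⁴ s⁻¹
Pressure gradient: |∂P/∂n| = 500 Pa / 415000 m = 1.20×10⁻³ Pa/m
Geostrophic speed: V_g = |∂P/∂n|/(fρ) = 1.20×10⁻³/(1.03×10⁻⁴ × 1.10) = 10.6 m/s
Around a low, centrifugal force acts outward with Coriolis, so pressure-gradient force balances both:
(1/ρ)|∂P/∂n| = fV + V²/R  →  V² + fR·V − fR·V_g = 0
With fR = 1.03×10⁻⁴ × 497×10³ m = 51.2 m/s:
V = [−fR + √((fR)² + 4 fR V_g)]/2 = [−51.2 + √(51.2² + 4×51.2×10.6)]/2 = 9.03 m/s
Subgeostrophic (V < V_g = 10.6 m/s), as expected around a low.

9.03 m s⁻¹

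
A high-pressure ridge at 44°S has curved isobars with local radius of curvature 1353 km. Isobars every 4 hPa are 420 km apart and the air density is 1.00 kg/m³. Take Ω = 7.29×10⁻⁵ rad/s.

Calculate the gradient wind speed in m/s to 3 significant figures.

10.2 m/s

Coriolis parameter at 44°S:
f = 2Ω sin φ = 2 × 7.29×10⁻⁵ × sin 44° = 1.01×10⁻⁴ s⁻¹
Pressure gradient: |∂P/∂n| = 400 Pa / 420000 m = 9.52×10⁻⁴ Pa/m
Geostrophic speed: V_g = |∂P/∂n|/(fρ) = 9.52×10⁻⁴/(1.01×10⁻⁴ × 1.00) = 9.40 m/s
Around a high, pressure-gradient force acts outward with centrifugal, so Coriolis balances both:
fV = (1/ρ)|∂P/∂n| + V²/R  →  V² − fR·V + fR·V_g = 0
With fR = 1.01×10⁻⁴ × 1353×10³ m = 137 m/s:
V = [fR − √((fR)² − 4 fR V_g)]/2 = [137 − √(137² − 4×137×9.4)]/2 = 10.2 m/s
Supergeostrophic (V > V_g = 9.4 m/s), as expected around a high.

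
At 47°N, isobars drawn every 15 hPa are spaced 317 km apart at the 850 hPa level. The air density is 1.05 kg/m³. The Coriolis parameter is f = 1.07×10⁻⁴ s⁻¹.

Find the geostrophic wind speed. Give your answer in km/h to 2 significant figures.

150 km/h

Pressure gradient: |∂P/∂n| = 1500 Pa / 317000 m = 4.73×10⁻³ Pa/m
Geostrophic balance (pressure-gradient force = Coriolis force):
V_g = (1/(fρ)) |∂P/∂n| = 4.73×10⁻³ / (1.07×10⁻⁴ × 1.05) = 42.1 m/s
Converting: 42.1 m/s × 3.6 = 150 km/h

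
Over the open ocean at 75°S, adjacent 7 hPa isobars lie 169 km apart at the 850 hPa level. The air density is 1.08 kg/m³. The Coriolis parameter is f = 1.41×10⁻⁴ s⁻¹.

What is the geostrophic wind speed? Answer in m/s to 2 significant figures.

Pressure gradient: |∂P/∂n| = 700 Pa / 169000 m = 4.14×10⁻³ Pa/m
Geostrophic balance (pressure-gradient force = Coriolis force):
V_g = (1/(fρ)) |∂P/∂n| = 4.14×10⁻³ / (1.41×10⁻⁴ × 1.08) = 27.2 m/s

27 m/s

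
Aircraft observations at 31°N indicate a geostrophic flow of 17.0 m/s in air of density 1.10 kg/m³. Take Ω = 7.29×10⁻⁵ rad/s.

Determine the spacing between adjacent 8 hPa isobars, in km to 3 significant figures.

570 km

Coriolis parameter at 31°N:
f = 2Ω sin φ = 2 × 7.29×10⁻⁵ × sin 31° = 7.51×10⁻⁵ s⁻¹
Geostrophic balance rearranged: |∂P/∂n| = f ρ V_g
|∂P/∂n| = 7.51×10⁻⁵ × 1.10 × 17.0 = 1.40×10⁻³ Pa/m
Isobar spacing: Δn = ΔP/|∂P/∂n| = 800 Pa / 1.40×10⁻³ Pa/m = 569707 m ≈ 570 km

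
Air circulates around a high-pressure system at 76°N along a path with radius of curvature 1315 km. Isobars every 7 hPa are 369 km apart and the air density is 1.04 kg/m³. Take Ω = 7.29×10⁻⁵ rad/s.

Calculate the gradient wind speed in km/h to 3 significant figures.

50.2 km/h

Coriolis parameter at 76°N:
f = 2Ω sin φ = 2 × 7.29×10⁻⁵ × sin 76° = 1.41×10⁻⁴ s⁻¹
Pressure gradient: |∂P/∂n| = 700 Pa / 369000 m = 1.90×10⁻³ Pa/m
Geostrophic speed: V_g = |∂P/∂n|/(fρ) = 1.90×10⁻³/(1.41×10⁻⁴ × 1.04) = 12.9 m/s
Around a high, pressure-gradient force acts outward with centrifugal, so Coriolis balances both:
fV = (1/ρ)|∂P/∂n| + V²/R  →  V² − fR·V + fR·V_g = 0
With fR = 1.41×10⁻⁴ × 1315×10³ m = 186 m/s:
V = [fR − √((fR)² − 4 fR V_g)]/2 = [186 − √(186² − 4×186×12.9)]/2 = 13.9 m/s
Supergeostrophic (V > V_g = 12.9 m/s), as expected around a high.
Converting: 13.9 m/s × 3.6 = 50.2 km/h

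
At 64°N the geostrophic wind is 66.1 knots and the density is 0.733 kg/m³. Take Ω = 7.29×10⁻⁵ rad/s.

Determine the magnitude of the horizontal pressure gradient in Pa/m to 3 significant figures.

Coriolis parameter at 64°N:
f = 2Ω sin φ = 2 × 7.29×10⁻⁵ × sin 64° = 1.31×10⁻⁴ s⁻¹
Wind speed in SI: 66.1 knots = 34.0 m/s
Geostrophic balance rearranged: |∂P/∂n| = f ρ V_g
|∂P/∂n| = 1.31×10⁻⁴ × 0.733 × 34.0 = 3.27×10⁻³ Pa/m

3.27×10⁻³ Pa/m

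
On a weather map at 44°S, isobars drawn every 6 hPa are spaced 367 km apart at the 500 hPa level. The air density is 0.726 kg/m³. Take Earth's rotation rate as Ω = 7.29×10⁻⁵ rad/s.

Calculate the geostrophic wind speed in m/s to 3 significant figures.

Coriolis parameter at 44°S:
f = 2Ω sin φ = 2 × 7.29×10⁻⁵ × sin 44° = 1.01×10⁻⁴ s⁻¹
Pressure gradient: |∂P/∂n| = 600 Pa / 367000 m = 1.63×10⁻³ Pa/m
Geostrophic balance (pressure-gradient force = Coriolis force):
V_g = (1/(fρ)) |∂P/∂n| = 1.63×10⁻³ / (1.01×10⁻⁴ × 0.726) = 22.2 m/s

22.2 m/s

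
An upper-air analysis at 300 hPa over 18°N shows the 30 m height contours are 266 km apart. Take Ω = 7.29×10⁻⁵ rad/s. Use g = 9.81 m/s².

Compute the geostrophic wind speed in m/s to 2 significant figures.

25 m/s

Coriolis parameter at 18°N:
f = 2Ω sin φ = 2 × 7.29×10⁻⁵ × sin 18° = 4.51×10⁻⁵ s⁻¹
Height gradient: |∂Z/∂n| = 30 m / 266000 m = 1.13×10⁻⁴
On a pressure surface, geostrophic balance gives V_g = (g/f)|∂Z/∂n|:
V_g = 9.81 × 1.13×10⁻⁴ / 4.51×10⁻⁵ = 24.6 m/s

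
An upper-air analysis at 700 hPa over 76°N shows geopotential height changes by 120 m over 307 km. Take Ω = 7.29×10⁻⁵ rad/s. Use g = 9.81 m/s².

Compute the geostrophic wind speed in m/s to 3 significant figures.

27.1 m/s

Coriolis parameter at 76°N:
f = 2Ω sin φ = 2 × 7.29×10⁻⁵ × sin 76° = 1.41×10⁻⁴ s⁻¹
Height gradient: |∂Z/∂n| = 120 m / 307000 m = 3.91×10⁻⁴
On a pressure surface, geostrophic balance gives V_g = (g/f)|∂Z/∂n|:
V_g = 9.81 × 3.91×10⁻⁴ / 1.41×10⁻⁴ = 27.1 m/s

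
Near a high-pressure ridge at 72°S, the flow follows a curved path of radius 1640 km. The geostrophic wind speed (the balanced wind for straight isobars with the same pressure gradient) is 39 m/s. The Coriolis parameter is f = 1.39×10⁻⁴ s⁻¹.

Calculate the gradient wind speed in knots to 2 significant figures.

97 knots

Around a high, pressure-gradient force acts outward with centrifugal, so Coriolis balances both:
fV = (1/ρ)|∂P/∂n| + V²/R  →  V² − fR·V + fR·V_g = 0
With fR = 1.39×10⁻⁴ × 1640×10³ m = 228 m/s:
V = [fR − √((fR)² − 4 fR V_g)]/2 = [228 − √(228² − 4×228×39)]/2 = 49.9 m/s
Supergeostrophic (V > V_g = 39 m/s), as expected around a high.
Converting: 49.9 m/s × 1.944 = 97 knots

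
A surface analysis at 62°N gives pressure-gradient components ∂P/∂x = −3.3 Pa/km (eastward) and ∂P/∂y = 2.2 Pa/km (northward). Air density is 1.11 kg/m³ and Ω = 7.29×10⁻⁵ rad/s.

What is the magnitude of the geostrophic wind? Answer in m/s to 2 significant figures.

28 m/s

Coriolis parameter at 62°N:
f = 2Ω sin φ = 2 × 7.29×10⁻⁵ × sin 62° = 1.29×10⁻⁴ s⁻¹
Component geostrophic relations (x east, y north):
u_g = −(1/(fρ)) ∂P/∂y,  v_g = (1/(fρ)) ∂P/∂x
u_g = −(2.2×10⁻³)/(1.29×10⁻⁴ × 1.11) = −15.4 m/s;  v_g = (−3.3×10⁻³)/(1.29×10⁻⁴ × 1.11) = −23.1 m/s
|V_g| = √(u_g² + v_g²) = 27.8 m/s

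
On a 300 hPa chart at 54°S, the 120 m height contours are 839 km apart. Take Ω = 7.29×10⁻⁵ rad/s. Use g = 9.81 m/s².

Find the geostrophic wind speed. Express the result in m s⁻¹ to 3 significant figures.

11.9 m s⁻¹

Coriolis parameter at 54°S:
f = 2Ω sin φ = 2 × 7.29×10⁻⁵ × sin 54° = 1.18×10⁻⁴ s⁻¹
Height gradient: |∂Z/∂n| = 120 m / 839000 m = 1.43×10⁻⁴
On a pressure surface, geostrophic balance gives V_g = (g/f)|∂Z/∂n|:
V_g = 9.81 × 1.43×10⁻⁴ / 1.18×10⁻⁴ = 11.9 m/s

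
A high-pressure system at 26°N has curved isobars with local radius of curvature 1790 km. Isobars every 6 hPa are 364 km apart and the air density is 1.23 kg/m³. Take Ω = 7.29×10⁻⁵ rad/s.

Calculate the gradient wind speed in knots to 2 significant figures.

Coriolis parameter at 26°N:
f = 2Ω sin φ = 2 × 7.29×10⁻⁵ × sin 26° = 6.39×10⁻⁵ s⁻¹
Pressure gradient: |∂P/∂n| = 600 Pa / 364000 m = 1.65×10⁻³ Pa/m
Geostrophic speed: V_g = |∂P/∂n|/(fρ) = 1.65×10⁻³/(6.39×10⁻⁵ × 1.23) = 21.0 m/s
Around a high, pressure-gradient force acts outward with centrifugal, so Coriolis balances both:
fV = (1/ρ)|∂P/∂n| + V²/R  →  V² − fR·V + fR·V_g = 0
With fR = 6.39×10⁻⁵ × 1790×10³ m = 114 m/s:
V = [fR − √((fR)² − 4 fR V_g)]/2 = [114 − √(114² − 4×114×21)]/2 = 27.6 m/s
Supergeostrophic (V > V_g = 21 m/s), as expected around a high.
Converting: 27.6 m/s × 1.944 = 54 knots

54 knots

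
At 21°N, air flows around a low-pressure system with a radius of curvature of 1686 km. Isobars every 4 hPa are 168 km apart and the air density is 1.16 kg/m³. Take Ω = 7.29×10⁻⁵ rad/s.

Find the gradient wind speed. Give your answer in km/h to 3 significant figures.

106 km/h

Coriolis parameter at 21°N:
f = 2Ω sin φ = 2 × 7.29×10⁻⁵ × sin 21° = 5.23×10⁻⁵ s⁻¹
Pressure gradient: |∂P/∂n| = 400 Pa / 168000 m = 2.38×10⁻³ Pa/m
Geostrophic speed: V_g = |∂P/∂n|/(fρ) = 2.38×10⁻³/(5.23×10⁻⁵ × 1.16) = 39.3 m/s
Around a low, centrifugal force acts outward with Coriolis, so pressure-gradient force balances both:
(1/ρ)|∂P/∂n| = fV + V²/R  →  V² + fR·V − fR·V_g = 0
With fR = 5.23×10⁻⁵ × 1686×10³ m = 88.1 m/s:
V = [−fR + √((fR)² + 4 fR V_g)]/2 = [−88.1 + √(88.1² + 4×88.1×39.3)]/2 = 29.4 m/s
Subgeostrophic (V < V_g = 39.3 m/s), as expected around a low.
Converting: 29.4 m/s × 3.6 = 106 km/h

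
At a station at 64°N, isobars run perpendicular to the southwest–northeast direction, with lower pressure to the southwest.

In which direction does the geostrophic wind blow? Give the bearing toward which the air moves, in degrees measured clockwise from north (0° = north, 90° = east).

The pressure-gradient force points toward the southwest (bearing 225°).
Geostrophic balance: in the Northern Hemisphere the Coriolis force deflects motion to the right, so the geostrophic wind blows 90° to the right of the pressure-gradient force (low pressure on the left).
Rotating 225° by 90° clockwise gives 315° — the wind blows toward the northwest.

315°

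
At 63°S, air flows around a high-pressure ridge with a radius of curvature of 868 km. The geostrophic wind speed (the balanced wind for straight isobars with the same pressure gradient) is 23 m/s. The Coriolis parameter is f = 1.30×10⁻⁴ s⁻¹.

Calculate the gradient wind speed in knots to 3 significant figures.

Around a high, pressure-gradient force acts outward with centrifugal, so Coriolis balances both:
fV = (1/ρ)|∂P/∂n| + V²/R  →  V² − fR·V + fR·V_g = 0
With fR = 1.30×10⁻⁴ × 868×10³ m = 113 m/s:
V = [fR − √((fR)² − 4 fR V_g)]/2 = [113 − √(113² − 4×113×23)]/2 = 32.2 m/s
Supergeostrophic (V > V_g = 23 m/s), as expected around a high.
Converting: 32.2 m/s × 1.944 = 62.5 knots

62.5 knots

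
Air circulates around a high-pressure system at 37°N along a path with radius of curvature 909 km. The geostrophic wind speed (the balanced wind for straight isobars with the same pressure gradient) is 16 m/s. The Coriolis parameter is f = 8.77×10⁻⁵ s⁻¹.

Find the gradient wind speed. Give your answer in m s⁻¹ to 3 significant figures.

22.2 m s⁻¹

Around a high, pressure-gradient force acts outward with centrifugal, so Coriolis balances both:
fV = (1/ρ)|∂P/∂n| + V²/R  →  V² − fR·V + fR·V_g = 0
With fR = 8.77×10⁻⁵ × 909×10³ m = 79.7 m/s:
V = [fR − √((fR)² − 4 fR V_g)]/2 = [79.7 − √(79.7² − 4×79.7×16)]/2 = 22.2 m/s
Supergeostrophic (V > V_g = 16 m/s), as expected around a high.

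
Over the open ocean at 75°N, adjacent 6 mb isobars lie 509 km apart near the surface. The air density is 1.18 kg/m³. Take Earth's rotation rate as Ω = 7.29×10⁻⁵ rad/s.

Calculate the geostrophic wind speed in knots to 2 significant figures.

14 knots

Coriolis parameter at 75°N:
f = 2Ω sin φ = 2 × 7.29×10⁻⁵ × sin 75° = 1.41×10⁻⁴ s⁻¹
Pressure gradient: |∂P/∂n| = 600 Pa / 509000 m = 1.18×10⁻³ Pa/m
Geostrophic balance (pressure-gradient force = Coriolis force):
V_g = (1/(fρ)) |∂P/∂n| = 1.18×10⁻³ / (1.41×10⁻⁴ × 1.18) = 7.09 m/s
Converting: 7.09 m/s × 1.944 = 14 knots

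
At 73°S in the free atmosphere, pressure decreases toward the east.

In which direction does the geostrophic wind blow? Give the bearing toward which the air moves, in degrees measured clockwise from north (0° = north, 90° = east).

The pressure-gradient force points toward the east (bearing 090°).
Geostrophic balance: in the Southern Hemisphere the Coriolis force deflects motion to the left, so the geostrophic wind blows 90° to the left of the pressure-gradient force (low pressure on the right).
Rotating 090° by 90° counterclockwise gives 000° — the wind blows toward the north.

000°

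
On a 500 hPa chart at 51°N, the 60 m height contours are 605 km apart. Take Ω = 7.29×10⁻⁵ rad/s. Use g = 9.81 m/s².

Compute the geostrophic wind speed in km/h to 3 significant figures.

30.9 km/h

Coriolis parameter at 51°N:
f = 2Ω sin φ = 2 × 7.29×10⁻⁵ × sin 51° = 1.13×10⁻⁴ s⁻¹
Height gradient: |∂Z/∂n| = 60 m / 605000 m = 9.92×10⁻⁵
On a pressure surface, geostrophic balance gives V_g = (g/f)|∂Z/∂n|:
V_g = 9.81 × 9.92×10⁻⁵ / 1.13×10⁻⁴ = 8.59 m/s
Converting: 8.59 m/s × 3.6 = 30.9 km/h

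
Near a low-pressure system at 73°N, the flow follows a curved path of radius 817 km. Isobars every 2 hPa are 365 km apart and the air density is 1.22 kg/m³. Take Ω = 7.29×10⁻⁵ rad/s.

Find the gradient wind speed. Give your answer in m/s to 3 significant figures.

Coriolis parameter at 73°N:
f = 2Ω sin φ = 2 × 7.29×10⁻⁵ × sin 73° = 1.39×10⁻⁴ s⁻¹
Pressure gradient: |∂P/∂n| = 200 Pa / 365000 m = 5.48×10⁻⁴ Pa/m
Geostrophic speed: V_g = |∂P/∂n|/(fρ) = 5.48×10⁻⁴/(1.39×10⁻⁴ × 1.22) = 3.22 m/s
Around a low, centrifugal force acts outward with Coriolis, so pressure-gradient force balances both:
(1/ρ)|∂P/∂n| = fV + V²/R  →  V² + fR·V − fR·V_g = 0
With fR = 1.39×10⁻⁴ × 817×10³ m = 114 m/s:
V = [−fR + √((fR)² + 4 fR V_g)]/2 = [−114 + √(114² + 4×114×3.22)]/2 = 3.13 m/s
Subgeostrophic (V < V_g = 3.22 m/s), as expected around a low.

3.13 m/s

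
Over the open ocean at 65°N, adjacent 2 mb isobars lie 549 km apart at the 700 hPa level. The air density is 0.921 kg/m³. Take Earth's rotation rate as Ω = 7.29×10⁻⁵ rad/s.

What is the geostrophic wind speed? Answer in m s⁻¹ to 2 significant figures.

Coriolis parameter at 65°N:
f = 2Ω sin φ = 2 × 7.29×10⁻⁵ × sin 65° = 1.32×10⁻⁴ s⁻¹
Pressure gradient: |∂P/∂n| = 200 Pa / 549000 m = 3.64×10⁻⁴ Pa/m
Geostrophic balance (pressure-gradient force = Coriolis force):
V_g = (1/(fρ)) |∂P/∂n| = 3.64×10⁻⁴ / (1.32×10⁻⁴ × 0.921) = 2.99 m/s

3.0 m s⁻¹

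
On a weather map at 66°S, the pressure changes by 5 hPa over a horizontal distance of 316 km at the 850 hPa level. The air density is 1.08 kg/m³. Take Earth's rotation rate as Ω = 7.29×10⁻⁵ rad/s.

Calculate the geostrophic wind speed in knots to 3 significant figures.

Coriolis parameter at 66°S:
f = 2Ω sin φ = 2 × 7.29×10⁻⁵ × sin 66° = 1.33×10⁻⁴ s⁻¹
Pressure gradient: |∂P/∂n| = 500 Pa / 316000 m = 1.58×10⁻³ Pa/m
Geostrophic balance (pressure-gradient force = Coriolis force):
V_g = (1/(fρ)) |∂P/∂n| = 1.58×10⁻³ / (1.33×10⁻⁴ × 1.08) = 11.0 m/s
Converting: 11.0 m/s × 1.944 = 21.4 knots

21.4 knots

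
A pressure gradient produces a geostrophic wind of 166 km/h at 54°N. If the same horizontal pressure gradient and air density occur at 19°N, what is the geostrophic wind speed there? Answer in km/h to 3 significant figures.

412 km/h

With the same pressure gradient and density, V_g ∝ 1/f ∝ 1/sin φ.
V₂ = V₁ · sin φ₁ / sin φ₂ = 166 × sin 54° / sin 19°
V₂ = 166 × 0.8090/0.3256 = 412 km/h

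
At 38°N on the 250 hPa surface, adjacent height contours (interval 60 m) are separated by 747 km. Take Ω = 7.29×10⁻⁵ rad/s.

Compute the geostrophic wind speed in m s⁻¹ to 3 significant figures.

8.78 m s⁻¹

Coriolis parameter at 38°N:
f = 2Ω sin φ = 2 × 7.29×10⁻⁵ × sin 38° = 8.98×10⁻⁵ s⁻¹
Height gradient: |∂Z/∂n| = 60 m / 747000 m = 8.03×10⁻⁵
On a pressure surface, geostrophic balance gives V_g = (g/f)|∂Z/∂n|:
V_g = 9.81 × 8.03×10⁻⁵ / 8.98×10⁻⁵ = 8.78 m/s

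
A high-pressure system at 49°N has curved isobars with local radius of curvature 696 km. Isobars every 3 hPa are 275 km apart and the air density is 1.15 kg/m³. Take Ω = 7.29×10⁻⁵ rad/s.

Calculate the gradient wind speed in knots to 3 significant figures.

19.2 knots

Coriolis parameter at 49°N:
f = 2Ω sin φ = 2 × 7.29×10⁻⁵ × sin 49° = 1.10×10⁻⁴ s⁻¹
Pressure gradient: |∂P/∂n| = 300 Pa / 275000 m = 1.09×10⁻³ Pa/m
Geostrophic speed: V_g = |∂P/∂n|/(fρ) = 1.09×10⁻³/(1.10×10⁻⁴ × 1.15) = 8.62 m/s
Around a high, pressure-gradient force acts outward with centrifugal, so Coriolis balances both:
fV = (1/ρ)|∂P/∂n| + V²/R  →  V² − fR·V + fR·V_g = 0
With fR = 1.10×10⁻⁴ × 696×10³ m = 76.6 m/s:
V = [fR − √((fR)² − 4 fR V_g)]/2 = [76.6 − √(76.6² − 4×76.6×8.62)]/2 = 9.9 m/s
Supergeostrophic (V > V_g = 8.62 m/s), as expected around a high.
Converting: 9.9 m/s × 1.944 = 19.2 knots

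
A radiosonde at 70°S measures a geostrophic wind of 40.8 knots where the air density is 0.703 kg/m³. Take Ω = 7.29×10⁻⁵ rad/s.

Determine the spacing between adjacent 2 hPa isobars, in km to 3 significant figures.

98.9 km

Coriolis parameter at 70°S:
f = 2Ω sin φ = 2 × 7.29×10⁻⁵ × sin 70° = 1.37×10⁻⁴ s⁻¹
Wind speed in SI: 40.8 knots = 21.0 m/s
Geostrophic balance rearranged: |∂P/∂n| = f ρ V_g
|∂P/∂n| = 1.37×10⁻⁴ × 0.703 × 21.0 = 2.02×10⁻³ Pa/m
Isobar spacing: Δn = ΔP/|∂P/∂n| = 200 Pa / 2.02×10⁻³ Pa/m = 98931 m ≈ 98.9 km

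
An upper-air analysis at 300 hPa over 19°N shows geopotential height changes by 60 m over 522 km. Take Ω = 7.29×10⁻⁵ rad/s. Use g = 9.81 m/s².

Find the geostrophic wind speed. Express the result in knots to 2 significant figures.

Coriolis parameter at 19°N:
f = 2Ω sin φ = 2 × 7.29×10⁻⁵ × sin 19° = 4.75×10⁻⁵ s⁻¹
Height gradient: |∂Z/∂n| = 60 m / 522000 m = 1.15×10⁻⁴
On a pressure surface, geostrophic balance gives V_g = (g/f)|∂Z/∂n|:
V_g = 9.81 × 1.15×10⁻⁴ / 4.75×10⁻⁵ = 23.8 m/s
Converting: 23.8 m/s × 1.944 = 46 knots

46 knots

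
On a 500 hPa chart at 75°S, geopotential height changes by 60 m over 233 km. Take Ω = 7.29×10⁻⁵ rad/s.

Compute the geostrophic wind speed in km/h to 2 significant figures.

65 km/h

Coriolis parameter at 75°S:
f = 2Ω sin φ = 2 × 7.29×10⁻⁵ × sin 75° = 1.41×10⁻⁴ s⁻¹
Height gradient: |∂Z/∂n| = 60 m / 233000 m = 2.58×10⁻⁴
On a pressure surface, geostrophic balance gives V_g = (g/f)|∂Z/∂n|:
V_g = 9.81 × 2.58×10⁻⁴ / 1.41×10⁻⁴ = 17.9 m/s
Converting: 17.9 m/s × 3.6 = 65 km/h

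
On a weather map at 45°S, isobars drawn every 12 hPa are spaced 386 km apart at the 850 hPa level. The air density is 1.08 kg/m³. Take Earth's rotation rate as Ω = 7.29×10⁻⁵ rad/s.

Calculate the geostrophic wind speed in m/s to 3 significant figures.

Coriolis parameter at 45°S:
f = 2Ω sin φ = 2 × 7.29×10⁻⁵ × sin 45° = 1.03×10⁻⁴ s⁻¹
Pressure gradient: |∂P/∂n| = 1200 Pa / 386000 m = 3.11×10⁻³ Pa/m
Geostrophic balance (pressure-gradient force = Coriolis force):
V_g = (1/(fρ)) |∂P/∂n| = 3.11×10⁻³ / (1.03×10⁻⁴ × 1.08) = 27.9 m/s

27.9 m/s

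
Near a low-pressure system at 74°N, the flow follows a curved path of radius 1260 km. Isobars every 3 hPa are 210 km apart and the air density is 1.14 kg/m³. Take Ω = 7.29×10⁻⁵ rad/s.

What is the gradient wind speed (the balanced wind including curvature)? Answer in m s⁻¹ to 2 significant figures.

Coriolis parameter at 74°N:
f = 2Ω sin φ = 2 × 7.29×10⁻⁵ × sin 74° = 1.40×10⁻⁴ s⁻¹
Pressure gradient: |∂P/∂n| = 300 Pa / 210000 m = 1.43×10⁻³ Pa/m
Geostrophic speed: V_g = |∂P/∂n|/(fρ) = 1.43×10⁻³/(1.40×10⁻⁴ × 1.14) = 8.94 m/s
Around a low, centrifugal force acts outward with Coriolis, so pressure-gradient force balances both:
(1/ρ)|∂P/∂n| = fV + V²/R  →  V² + fR·V − fR·V_g = 0
With fR = 1.40×10⁻⁴ × 1260×10³ m = 177 m/s:
V = [−fR + √((fR)² + 4 fR V_g)]/2 = [−177 + √(177² + 4×177×8.94)]/2 = 8.53 m/s
Subgeostrophic (V < V_g = 8.94 m/s), as expected around a low.

8.5 m s⁻¹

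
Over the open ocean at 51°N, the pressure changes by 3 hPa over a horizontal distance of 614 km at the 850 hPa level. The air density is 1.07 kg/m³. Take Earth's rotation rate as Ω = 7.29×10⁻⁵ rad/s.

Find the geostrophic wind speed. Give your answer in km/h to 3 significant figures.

14.5 km/h

Coriolis parameter at 51°N:
f = 2Ω sin φ = 2 × 7.29×10⁻⁵ × sin 51° = 1.13×10⁻⁴ s⁻¹
Pressure gradient: |∂P/∂n| = 300 Pa / 614000 m = 4.89×10⁻⁴ Pa/m
Geostrophic balance (pressure-gradient force = Coriolis force):
V_g = (1/(fρ)) |∂P/∂n| = 4.89×10⁻⁴ / (1.13×10⁻⁴ × 1.07) = 4.03 m/s
Converting: 4.03 m/s × 3.6 = 14.5 km/h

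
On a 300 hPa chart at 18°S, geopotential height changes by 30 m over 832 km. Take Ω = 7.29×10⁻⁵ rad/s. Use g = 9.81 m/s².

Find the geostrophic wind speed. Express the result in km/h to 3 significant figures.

28.3 km/h

Coriolis parameter at 18°S:
f = 2Ω sin φ = 2 × 7.29×10⁻⁵ × sin 18° = 4.51×10⁻⁵ s⁻¹
Height gradient: |∂Z/∂n| = 30 m / 832000 m = 3.61×10⁻⁵
On a pressure surface, geostrophic balance gives V_g = (g/f)|∂Z/∂n|:
V_g = 9.81 × 3.61×10⁻⁵ / 4.51×10⁻⁵ = 7.85 m/s
Converting: 7.85 m/s × 3.6 = 28.3 km/h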